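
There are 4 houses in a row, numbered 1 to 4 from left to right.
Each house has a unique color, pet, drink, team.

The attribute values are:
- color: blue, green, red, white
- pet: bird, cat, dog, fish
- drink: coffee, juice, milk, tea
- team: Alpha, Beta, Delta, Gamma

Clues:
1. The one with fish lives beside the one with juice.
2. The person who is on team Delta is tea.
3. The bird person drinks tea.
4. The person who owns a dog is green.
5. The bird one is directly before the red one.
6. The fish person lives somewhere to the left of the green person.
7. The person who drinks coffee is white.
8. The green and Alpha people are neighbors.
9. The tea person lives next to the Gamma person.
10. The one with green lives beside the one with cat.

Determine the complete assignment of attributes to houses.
Solution:

House | Color | Pet | Drink | Team
----------------------------------
  1   | blue | bird | tea | Delta
  2   | red | fish | milk | Gamma
  3   | green | dog | juice | Beta
  4   | white | cat | coffee | Alpha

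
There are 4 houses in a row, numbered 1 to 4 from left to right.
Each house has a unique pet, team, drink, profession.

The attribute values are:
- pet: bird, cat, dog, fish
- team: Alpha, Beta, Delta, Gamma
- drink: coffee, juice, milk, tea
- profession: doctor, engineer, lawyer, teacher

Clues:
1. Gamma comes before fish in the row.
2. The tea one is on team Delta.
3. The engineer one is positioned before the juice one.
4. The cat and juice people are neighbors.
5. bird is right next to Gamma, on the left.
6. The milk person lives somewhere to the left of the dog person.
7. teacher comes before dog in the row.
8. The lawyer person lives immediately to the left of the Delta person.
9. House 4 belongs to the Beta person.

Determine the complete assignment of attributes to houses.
Solution:

House | Pet | Team | Drink | Profession
---------------------------------------
  1   | bird | Alpha | milk | teacher
  2   | dog | Gamma | coffee | lawyer
  3   | cat | Delta | tea | engineer
  4   | fish | Beta | juice | doctor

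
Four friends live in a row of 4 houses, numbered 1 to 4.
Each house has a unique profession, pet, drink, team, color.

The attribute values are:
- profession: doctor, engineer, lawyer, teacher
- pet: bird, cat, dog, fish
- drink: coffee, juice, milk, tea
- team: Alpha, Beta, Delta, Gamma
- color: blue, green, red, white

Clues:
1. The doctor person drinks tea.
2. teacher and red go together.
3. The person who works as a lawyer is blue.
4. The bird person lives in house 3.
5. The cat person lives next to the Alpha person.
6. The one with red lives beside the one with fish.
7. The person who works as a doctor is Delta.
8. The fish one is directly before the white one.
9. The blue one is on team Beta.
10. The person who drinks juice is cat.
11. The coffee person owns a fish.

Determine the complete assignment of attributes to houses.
Solution:

House | Profession | Pet | Drink | Team | Color
-----------------------------------------------
  1   | teacher | cat | juice | Gamma | red
  2   | engineer | fish | coffee | Alpha | green
  3   | doctor | bird | tea | Delta | white
  4   | lawyer | dog | milk | Beta | blue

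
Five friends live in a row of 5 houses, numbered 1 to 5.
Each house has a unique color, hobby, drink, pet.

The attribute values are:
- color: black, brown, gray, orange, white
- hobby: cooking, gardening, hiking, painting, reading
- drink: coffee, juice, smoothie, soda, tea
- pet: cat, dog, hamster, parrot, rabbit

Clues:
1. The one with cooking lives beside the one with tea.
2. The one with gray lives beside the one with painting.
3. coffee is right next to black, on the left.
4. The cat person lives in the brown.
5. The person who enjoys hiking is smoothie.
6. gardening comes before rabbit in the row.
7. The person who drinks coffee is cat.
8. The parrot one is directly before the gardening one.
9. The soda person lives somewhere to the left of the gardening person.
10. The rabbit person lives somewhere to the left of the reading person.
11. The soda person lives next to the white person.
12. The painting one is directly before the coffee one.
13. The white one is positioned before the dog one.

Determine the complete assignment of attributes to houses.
Solution:

House | Color | Hobby | Drink | Pet
-----------------------------------
  1   | gray | cooking | soda | hamster
  2   | white | painting | tea | parrot
  3   | brown | gardening | coffee | cat
  4   | black | hiking | smoothie | rabbit
  5   | orange | reading | juice | dog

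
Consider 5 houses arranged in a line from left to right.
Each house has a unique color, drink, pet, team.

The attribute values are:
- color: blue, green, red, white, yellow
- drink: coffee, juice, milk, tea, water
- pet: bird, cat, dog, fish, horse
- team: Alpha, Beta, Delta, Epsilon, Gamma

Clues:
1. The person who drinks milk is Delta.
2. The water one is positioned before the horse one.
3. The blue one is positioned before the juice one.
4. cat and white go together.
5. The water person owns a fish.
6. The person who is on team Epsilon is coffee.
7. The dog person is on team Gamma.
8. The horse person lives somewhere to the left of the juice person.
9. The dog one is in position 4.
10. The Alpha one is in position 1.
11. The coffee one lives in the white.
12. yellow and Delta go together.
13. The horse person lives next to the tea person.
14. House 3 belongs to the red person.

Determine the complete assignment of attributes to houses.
Solution:

House | Color | Drink | Pet | Team
----------------------------------
  1   | blue | water | fish | Alpha
  2   | yellow | milk | horse | Delta
  3   | red | tea | bird | Beta
  4   | green | juice | dog | Gamma
  5   | white | coffee | cat | Epsilon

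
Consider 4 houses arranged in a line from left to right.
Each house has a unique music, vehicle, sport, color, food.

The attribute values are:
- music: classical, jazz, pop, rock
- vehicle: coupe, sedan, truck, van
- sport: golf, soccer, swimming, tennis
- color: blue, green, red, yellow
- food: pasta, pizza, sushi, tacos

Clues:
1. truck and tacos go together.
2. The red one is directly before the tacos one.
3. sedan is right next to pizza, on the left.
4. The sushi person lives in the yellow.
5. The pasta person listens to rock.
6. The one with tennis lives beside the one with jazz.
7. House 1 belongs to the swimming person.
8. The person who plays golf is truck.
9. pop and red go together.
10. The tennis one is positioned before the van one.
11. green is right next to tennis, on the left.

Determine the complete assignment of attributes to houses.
Solution:

House | Music | Vehicle | Sport | Color | Food
----------------------------------------------
  1   | rock | sedan | swimming | green | pasta
  2   | pop | coupe | tennis | red | pizza
  3   | jazz | truck | golf | blue | tacos
  4   | classical | van | soccer | yellow | sushi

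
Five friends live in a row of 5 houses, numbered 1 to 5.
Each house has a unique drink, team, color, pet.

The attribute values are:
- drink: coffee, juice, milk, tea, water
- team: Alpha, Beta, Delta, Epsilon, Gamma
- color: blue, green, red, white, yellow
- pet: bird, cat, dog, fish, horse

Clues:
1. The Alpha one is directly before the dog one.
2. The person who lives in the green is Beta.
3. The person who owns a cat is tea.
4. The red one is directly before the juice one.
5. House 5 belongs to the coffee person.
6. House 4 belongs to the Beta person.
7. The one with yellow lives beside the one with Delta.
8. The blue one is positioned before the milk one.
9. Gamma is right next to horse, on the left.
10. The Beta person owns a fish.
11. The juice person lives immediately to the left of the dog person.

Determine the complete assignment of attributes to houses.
Solution:

House | Drink | Team | Color | Pet
----------------------------------
  1   | tea | Gamma | red | cat
  2   | juice | Alpha | yellow | horse
  3   | water | Delta | blue | dog
  4   | milk | Beta | green | fish
  5   | coffee | Epsilon | white | bird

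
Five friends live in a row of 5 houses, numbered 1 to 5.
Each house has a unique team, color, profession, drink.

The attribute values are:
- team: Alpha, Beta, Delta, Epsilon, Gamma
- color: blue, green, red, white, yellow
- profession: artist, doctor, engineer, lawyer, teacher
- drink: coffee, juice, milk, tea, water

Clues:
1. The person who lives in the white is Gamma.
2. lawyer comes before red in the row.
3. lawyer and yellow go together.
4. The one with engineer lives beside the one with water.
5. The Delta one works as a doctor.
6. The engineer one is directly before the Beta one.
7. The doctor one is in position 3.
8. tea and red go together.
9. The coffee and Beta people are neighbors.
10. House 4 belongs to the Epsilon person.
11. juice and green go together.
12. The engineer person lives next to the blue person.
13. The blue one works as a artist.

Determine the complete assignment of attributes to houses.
Solution:

House | Team | Color | Profession | Drink
-----------------------------------------
  1   | Gamma | white | engineer | coffee
  2   | Beta | blue | artist | water
  3   | Delta | green | doctor | juice
  4   | Epsilon | yellow | lawyer | milk
  5   | Alpha | red | teacher | tea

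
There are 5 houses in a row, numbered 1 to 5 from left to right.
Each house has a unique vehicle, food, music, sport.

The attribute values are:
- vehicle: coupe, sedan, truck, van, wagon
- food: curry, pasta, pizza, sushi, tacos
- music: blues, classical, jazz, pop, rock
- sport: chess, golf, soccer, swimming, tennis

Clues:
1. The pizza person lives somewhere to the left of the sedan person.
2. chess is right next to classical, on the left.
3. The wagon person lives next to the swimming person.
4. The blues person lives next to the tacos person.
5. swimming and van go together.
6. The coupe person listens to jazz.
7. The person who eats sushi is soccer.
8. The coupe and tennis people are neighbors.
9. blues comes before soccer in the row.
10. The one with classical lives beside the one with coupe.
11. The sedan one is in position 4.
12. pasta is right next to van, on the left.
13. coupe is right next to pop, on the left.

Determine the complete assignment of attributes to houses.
Solution:

House | Vehicle | Food | Music | Sport
--------------------------------------
  1   | wagon | pasta | blues | chess
  2   | van | tacos | classical | swimming
  3   | coupe | pizza | jazz | golf
  4   | sedan | curry | pop | tennis
  5   | truck | sushi | rock | soccer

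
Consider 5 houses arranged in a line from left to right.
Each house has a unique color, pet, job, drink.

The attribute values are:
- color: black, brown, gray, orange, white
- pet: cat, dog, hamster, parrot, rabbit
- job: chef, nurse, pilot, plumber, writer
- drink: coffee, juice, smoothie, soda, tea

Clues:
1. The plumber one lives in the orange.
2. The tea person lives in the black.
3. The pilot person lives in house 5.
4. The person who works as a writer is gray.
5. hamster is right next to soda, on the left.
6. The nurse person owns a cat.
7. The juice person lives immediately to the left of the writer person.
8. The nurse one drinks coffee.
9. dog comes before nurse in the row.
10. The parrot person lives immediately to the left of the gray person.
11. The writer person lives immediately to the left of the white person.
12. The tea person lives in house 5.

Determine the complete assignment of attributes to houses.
Solution:

House | Color | Pet | Job | Drink
---------------------------------
  1   | orange | parrot | plumber | juice
  2   | gray | hamster | writer | smoothie
  3   | white | dog | chef | soda
  4   | brown | cat | nurse | coffee
  5   | black | rabbit | pilot | tea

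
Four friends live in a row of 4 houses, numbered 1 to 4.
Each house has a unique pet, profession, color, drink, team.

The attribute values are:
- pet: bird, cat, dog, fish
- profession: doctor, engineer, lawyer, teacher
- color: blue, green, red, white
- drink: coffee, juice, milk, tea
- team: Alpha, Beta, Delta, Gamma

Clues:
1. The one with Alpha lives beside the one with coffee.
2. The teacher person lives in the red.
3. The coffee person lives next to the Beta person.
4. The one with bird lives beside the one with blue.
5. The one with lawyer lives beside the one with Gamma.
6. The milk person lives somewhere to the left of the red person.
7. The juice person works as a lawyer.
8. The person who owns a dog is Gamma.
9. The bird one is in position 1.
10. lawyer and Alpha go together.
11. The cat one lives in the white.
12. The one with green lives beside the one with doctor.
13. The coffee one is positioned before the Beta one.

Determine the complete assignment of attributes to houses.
Solution:

House | Pet | Profession | Color | Drink | Team
-----------------------------------------------
  1   | bird | lawyer | green | juice | Alpha
  2   | dog | doctor | blue | coffee | Gamma
  3   | cat | engineer | white | milk | Beta
  4   | fish | teacher | red | tea | Delta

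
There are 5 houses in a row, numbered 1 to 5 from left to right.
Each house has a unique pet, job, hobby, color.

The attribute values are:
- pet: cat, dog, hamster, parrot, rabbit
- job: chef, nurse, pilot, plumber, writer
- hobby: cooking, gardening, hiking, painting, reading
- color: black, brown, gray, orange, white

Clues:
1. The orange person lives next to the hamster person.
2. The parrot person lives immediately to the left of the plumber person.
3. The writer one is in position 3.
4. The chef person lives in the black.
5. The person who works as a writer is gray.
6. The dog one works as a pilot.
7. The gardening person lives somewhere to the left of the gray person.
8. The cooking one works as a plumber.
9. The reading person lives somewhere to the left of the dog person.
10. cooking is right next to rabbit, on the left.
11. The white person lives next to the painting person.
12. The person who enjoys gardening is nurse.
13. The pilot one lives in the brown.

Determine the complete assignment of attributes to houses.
Solution:

House | Pet | Job | Hobby | Color
---------------------------------
  1   | parrot | nurse | gardening | orange
  2   | hamster | plumber | cooking | white
  3   | rabbit | writer | painting | gray
  4   | cat | chef | reading | black
  5   | dog | pilot | hiking | brown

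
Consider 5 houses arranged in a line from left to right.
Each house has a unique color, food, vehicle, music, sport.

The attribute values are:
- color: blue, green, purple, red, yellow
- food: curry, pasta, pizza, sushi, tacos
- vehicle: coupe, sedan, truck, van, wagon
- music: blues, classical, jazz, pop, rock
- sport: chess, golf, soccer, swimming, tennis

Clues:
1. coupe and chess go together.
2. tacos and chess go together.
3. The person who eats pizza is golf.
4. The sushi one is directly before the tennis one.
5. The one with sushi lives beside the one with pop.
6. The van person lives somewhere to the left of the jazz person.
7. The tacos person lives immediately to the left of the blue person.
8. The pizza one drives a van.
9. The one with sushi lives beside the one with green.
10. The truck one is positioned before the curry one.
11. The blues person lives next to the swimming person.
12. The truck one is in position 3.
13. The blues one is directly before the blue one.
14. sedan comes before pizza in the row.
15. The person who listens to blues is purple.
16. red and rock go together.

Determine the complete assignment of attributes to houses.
Solution:

House | Color | Food | Vehicle | Music | Sport
----------------------------------------------
  1   | purple | tacos | coupe | blues | chess
  2   | blue | sushi | sedan | classical | swimming
  3   | green | pasta | truck | pop | tennis
  4   | red | pizza | van | rock | golf
  5   | yellow | curry | wagon | jazz | soccer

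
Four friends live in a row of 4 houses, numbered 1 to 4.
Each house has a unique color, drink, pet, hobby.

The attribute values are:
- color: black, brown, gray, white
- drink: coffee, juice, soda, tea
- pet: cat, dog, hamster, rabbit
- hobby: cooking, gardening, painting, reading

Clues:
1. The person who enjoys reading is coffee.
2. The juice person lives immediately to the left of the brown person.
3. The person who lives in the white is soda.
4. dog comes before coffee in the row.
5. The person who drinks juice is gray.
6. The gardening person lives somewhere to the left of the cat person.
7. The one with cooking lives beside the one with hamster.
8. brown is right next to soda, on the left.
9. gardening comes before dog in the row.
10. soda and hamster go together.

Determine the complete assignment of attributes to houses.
Solution:

House | Color | Drink | Pet | Hobby
-----------------------------------
  1   | gray | juice | rabbit | gardening
  2   | brown | tea | dog | cooking
  3   | white | soda | hamster | painting
  4   | black | coffee | cat | reading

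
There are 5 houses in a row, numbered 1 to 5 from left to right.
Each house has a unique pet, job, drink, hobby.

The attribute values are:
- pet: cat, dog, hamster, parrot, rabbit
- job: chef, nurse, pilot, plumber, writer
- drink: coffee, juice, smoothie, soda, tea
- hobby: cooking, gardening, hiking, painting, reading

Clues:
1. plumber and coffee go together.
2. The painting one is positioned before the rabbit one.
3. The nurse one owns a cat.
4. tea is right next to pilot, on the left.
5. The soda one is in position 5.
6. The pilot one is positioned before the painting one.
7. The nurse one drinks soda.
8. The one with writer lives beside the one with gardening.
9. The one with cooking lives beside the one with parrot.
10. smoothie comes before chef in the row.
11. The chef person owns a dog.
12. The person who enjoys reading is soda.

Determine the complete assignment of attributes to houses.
Solution:

House | Pet | Job | Drink | Hobby
---------------------------------
  1   | hamster | writer | tea | cooking
  2   | parrot | pilot | smoothie | gardening
  3   | dog | chef | juice | painting
  4   | rabbit | plumber | coffee | hiking
  5   | cat | nurse | soda | reading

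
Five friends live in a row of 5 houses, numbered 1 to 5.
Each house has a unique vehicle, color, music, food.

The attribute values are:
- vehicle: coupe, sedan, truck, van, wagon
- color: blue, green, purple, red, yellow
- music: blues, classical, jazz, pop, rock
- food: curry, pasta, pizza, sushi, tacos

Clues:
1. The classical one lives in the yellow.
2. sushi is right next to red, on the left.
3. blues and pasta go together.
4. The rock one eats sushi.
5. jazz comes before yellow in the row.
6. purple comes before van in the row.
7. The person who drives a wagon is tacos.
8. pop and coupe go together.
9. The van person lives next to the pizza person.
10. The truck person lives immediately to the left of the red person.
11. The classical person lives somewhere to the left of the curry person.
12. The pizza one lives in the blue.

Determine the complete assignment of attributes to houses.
Solution:

House | Vehicle | Color | Music | Food
--------------------------------------
  1   | truck | purple | rock | sushi
  2   | van | red | blues | pasta
  3   | sedan | blue | jazz | pizza
  4   | wagon | yellow | classical | tacos
  5   | coupe | green | pop | curry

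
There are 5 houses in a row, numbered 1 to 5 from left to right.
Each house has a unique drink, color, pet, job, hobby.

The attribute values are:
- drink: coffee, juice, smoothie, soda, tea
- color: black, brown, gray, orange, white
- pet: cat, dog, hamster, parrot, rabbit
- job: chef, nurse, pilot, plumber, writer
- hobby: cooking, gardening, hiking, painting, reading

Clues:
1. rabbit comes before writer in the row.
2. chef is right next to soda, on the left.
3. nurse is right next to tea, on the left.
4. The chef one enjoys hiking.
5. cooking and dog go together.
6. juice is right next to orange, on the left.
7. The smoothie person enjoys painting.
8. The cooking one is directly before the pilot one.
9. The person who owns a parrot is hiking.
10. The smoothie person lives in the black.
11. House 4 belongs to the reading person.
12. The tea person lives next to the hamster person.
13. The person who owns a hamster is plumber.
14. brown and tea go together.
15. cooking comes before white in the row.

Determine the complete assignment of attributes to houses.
Solution:

House | Drink | Color | Pet | Job | Hobby
-----------------------------------------
  1   | juice | gray | parrot | chef | hiking
  2   | soda | orange | dog | nurse | cooking
  3   | tea | brown | rabbit | pilot | gardening
  4   | coffee | white | hamster | plumber | reading
  5   | smoothie | black | cat | writer | painting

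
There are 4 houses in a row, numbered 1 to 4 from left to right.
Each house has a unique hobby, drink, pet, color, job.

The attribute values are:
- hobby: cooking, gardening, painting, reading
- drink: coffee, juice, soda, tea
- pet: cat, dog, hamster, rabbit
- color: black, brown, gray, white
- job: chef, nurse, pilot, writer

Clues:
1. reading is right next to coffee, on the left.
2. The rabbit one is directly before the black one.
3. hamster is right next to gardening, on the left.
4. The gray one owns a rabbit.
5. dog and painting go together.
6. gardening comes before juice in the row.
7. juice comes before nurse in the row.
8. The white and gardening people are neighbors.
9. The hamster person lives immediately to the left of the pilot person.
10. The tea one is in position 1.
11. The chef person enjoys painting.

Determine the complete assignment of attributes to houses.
Solution:

House | Hobby | Drink | Pet | Color | Job
-----------------------------------------
  1   | reading | tea | hamster | white | writer
  2   | gardening | coffee | rabbit | gray | pilot
  3   | painting | juice | dog | black | chef
  4   | cooking | soda | cat | brown | nurse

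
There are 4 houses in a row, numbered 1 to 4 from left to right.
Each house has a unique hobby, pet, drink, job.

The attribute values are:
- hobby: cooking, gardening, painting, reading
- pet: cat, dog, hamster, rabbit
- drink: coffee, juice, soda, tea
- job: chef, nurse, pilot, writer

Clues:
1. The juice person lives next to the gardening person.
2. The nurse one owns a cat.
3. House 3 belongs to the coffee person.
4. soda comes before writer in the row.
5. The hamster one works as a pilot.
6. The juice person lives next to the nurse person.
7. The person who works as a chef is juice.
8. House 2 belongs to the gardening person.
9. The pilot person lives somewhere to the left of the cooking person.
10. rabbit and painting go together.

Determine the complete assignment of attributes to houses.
Solution:

House | Hobby | Pet | Drink | Job
---------------------------------
  1   | painting | rabbit | juice | chef
  2   | gardening | cat | soda | nurse
  3   | reading | hamster | coffee | pilot
  4   | cooking | dog | tea | writer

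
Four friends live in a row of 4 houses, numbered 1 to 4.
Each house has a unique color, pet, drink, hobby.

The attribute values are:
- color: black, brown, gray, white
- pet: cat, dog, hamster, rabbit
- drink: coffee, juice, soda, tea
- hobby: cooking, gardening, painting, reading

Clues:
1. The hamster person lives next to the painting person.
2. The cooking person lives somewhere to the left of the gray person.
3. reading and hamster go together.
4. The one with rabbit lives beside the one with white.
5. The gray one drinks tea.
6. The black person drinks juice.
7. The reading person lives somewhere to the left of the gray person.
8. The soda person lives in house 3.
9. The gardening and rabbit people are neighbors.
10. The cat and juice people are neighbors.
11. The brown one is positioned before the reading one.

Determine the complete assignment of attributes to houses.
Solution:

House | Color | Pet | Drink | Hobby
-----------------------------------
  1   | brown | cat | coffee | gardening
  2   | black | rabbit | juice | cooking
  3   | white | hamster | soda | reading
  4   | gray | dog | tea | painting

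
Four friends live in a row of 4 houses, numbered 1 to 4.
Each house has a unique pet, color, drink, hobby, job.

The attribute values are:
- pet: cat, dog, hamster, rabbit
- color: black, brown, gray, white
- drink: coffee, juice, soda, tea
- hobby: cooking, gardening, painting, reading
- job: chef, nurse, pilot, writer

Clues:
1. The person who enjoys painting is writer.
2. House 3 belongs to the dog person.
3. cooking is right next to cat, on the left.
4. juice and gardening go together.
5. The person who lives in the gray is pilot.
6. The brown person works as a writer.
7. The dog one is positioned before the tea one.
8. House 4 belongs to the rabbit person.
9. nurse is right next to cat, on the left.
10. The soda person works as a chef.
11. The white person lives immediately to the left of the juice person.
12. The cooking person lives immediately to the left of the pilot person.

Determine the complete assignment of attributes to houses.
Solution:

House | Pet | Color | Drink | Hobby | Job
-----------------------------------------
  1   | hamster | white | coffee | cooking | nurse
  2   | cat | gray | juice | gardening | pilot
  3   | dog | black | soda | reading | chef
  4   | rabbit | brown | tea | painting | writer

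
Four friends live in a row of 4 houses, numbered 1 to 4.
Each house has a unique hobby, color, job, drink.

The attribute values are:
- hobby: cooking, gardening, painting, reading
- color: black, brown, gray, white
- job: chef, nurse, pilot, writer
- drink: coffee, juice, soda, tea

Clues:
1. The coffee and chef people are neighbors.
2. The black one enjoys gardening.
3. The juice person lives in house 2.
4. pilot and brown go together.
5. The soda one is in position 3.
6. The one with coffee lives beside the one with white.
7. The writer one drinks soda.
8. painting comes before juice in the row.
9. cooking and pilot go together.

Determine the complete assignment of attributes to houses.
Solution:

House | Hobby | Color | Job | Drink
-----------------------------------
  1   | painting | gray | nurse | coffee
  2   | reading | white | chef | juice
  3   | gardening | black | writer | soda
  4   | cooking | brown | pilot | tea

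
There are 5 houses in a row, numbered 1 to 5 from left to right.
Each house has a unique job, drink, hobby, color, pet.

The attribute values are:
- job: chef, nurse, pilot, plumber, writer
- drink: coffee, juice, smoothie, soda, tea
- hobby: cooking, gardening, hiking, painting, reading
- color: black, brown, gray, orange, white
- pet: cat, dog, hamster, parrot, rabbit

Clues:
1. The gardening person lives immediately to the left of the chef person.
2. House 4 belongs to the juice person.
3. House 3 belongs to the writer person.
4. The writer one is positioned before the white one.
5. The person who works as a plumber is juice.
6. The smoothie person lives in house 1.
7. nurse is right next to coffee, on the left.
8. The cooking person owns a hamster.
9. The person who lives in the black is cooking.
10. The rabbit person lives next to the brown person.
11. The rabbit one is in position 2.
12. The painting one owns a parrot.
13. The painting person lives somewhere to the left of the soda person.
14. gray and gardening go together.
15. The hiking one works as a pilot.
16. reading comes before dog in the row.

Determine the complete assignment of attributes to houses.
Solution:

House | Job | Drink | Hobby | Color | Pet
-----------------------------------------
  1   | nurse | smoothie | gardening | gray | cat
  2   | chef | coffee | reading | orange | rabbit
  3   | writer | tea | painting | brown | parrot
  4   | plumber | juice | cooking | black | hamster
  5   | pilot | soda | hiking | white | dog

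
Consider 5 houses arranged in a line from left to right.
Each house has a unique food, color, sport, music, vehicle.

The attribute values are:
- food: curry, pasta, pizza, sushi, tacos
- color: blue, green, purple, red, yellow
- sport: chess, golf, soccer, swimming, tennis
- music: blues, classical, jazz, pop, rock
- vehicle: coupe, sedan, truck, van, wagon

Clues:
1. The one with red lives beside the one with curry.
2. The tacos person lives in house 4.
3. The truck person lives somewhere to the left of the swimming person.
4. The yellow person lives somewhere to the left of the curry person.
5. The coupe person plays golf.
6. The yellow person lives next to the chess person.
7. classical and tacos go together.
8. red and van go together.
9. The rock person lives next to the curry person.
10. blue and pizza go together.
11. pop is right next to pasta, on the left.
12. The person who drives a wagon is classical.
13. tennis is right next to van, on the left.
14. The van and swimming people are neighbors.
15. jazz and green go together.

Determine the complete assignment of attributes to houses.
Solution:

House | Food | Color | Sport | Music | Vehicle
----------------------------------------------
  1   | sushi | yellow | tennis | pop | truck
  2   | pasta | red | chess | rock | van
  3   | curry | green | swimming | jazz | sedan
  4   | tacos | purple | soccer | classical | wagon
  5   | pizza | blue | golf | blues | coupe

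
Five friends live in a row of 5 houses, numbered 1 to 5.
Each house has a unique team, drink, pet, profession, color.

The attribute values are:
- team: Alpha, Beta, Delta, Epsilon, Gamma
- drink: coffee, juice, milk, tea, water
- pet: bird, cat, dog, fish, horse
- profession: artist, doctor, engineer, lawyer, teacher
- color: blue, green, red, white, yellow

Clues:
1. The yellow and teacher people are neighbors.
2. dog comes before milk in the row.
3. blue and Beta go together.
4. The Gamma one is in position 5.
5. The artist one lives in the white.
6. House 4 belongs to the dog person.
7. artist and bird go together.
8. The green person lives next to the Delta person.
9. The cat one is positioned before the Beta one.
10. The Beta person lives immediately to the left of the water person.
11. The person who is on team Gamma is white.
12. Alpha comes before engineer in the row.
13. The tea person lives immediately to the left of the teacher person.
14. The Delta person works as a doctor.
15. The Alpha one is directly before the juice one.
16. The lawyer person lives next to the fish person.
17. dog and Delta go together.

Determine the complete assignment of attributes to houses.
Solution:

House | Team | Drink | Pet | Profession | Color
-----------------------------------------------
  1   | Alpha | tea | cat | lawyer | yellow
  2   | Beta | juice | fish | teacher | blue
  3   | Epsilon | water | horse | engineer | green
  4   | Delta | coffee | dog | doctor | red
  5   | Gamma | milk | bird | artist | white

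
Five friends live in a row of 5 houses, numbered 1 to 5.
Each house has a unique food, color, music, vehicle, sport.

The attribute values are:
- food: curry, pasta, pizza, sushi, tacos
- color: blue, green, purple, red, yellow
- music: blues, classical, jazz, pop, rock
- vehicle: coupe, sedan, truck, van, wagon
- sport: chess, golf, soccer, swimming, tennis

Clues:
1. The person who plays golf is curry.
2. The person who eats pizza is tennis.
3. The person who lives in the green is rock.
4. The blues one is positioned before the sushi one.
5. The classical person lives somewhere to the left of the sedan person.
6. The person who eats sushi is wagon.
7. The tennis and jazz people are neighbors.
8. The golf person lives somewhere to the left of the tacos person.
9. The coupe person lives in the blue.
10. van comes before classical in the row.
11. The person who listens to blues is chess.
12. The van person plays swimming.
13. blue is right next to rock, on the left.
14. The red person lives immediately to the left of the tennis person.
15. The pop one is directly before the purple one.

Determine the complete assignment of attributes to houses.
Solution:

House | Food | Color | Music | Vehicle | Sport
----------------------------------------------
  1   | pasta | red | pop | van | swimming
  2   | pizza | purple | classical | truck | tennis
  3   | curry | yellow | jazz | sedan | golf
  4   | tacos | blue | blues | coupe | chess
  5   | sushi | green | rock | wagon | soccer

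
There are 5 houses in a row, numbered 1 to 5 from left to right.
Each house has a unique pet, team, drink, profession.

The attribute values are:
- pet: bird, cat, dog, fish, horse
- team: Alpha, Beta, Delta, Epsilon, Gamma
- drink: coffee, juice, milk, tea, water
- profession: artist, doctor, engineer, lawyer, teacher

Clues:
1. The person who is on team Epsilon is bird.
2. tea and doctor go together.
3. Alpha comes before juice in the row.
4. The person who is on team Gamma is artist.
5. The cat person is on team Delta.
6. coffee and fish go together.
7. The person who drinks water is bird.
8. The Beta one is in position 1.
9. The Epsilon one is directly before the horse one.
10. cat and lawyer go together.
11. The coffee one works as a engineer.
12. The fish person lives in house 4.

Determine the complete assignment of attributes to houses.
Solution:

House | Pet | Team | Drink | Profession
---------------------------------------
  1   | dog | Beta | tea | doctor
  2   | bird | Epsilon | water | teacher
  3   | horse | Gamma | milk | artist
  4   | fish | Alpha | coffee | engineer
  5   | cat | Delta | juice | lawyer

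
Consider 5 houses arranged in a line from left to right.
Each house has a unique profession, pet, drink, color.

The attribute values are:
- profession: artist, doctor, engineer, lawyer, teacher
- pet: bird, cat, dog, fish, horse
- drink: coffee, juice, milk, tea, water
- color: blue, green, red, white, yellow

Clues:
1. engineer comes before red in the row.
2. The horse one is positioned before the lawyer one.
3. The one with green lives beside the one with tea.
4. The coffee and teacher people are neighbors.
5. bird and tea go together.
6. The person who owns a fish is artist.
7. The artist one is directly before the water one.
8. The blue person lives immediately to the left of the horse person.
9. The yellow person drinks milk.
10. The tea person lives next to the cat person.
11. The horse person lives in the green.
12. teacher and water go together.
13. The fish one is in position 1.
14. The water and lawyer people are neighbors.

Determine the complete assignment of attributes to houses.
Solution:

House | Profession | Pet | Drink | Color
----------------------------------------
  1   | artist | fish | coffee | blue
  2   | teacher | horse | water | green
  3   | lawyer | bird | tea | white
  4   | engineer | cat | milk | yellow
  5   | doctor | dog | juice | red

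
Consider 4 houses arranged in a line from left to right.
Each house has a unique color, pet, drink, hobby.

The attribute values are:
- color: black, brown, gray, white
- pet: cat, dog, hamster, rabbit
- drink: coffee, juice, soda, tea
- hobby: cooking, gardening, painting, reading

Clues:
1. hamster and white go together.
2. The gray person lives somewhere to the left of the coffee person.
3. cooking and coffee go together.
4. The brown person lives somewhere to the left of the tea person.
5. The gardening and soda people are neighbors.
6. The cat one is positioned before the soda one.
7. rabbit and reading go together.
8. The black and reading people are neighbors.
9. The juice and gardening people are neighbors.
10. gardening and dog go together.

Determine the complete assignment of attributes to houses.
Solution:

House | Color | Pet | Drink | Hobby
-----------------------------------
  1   | brown | cat | juice | painting
  2   | black | dog | tea | gardening
  3   | gray | rabbit | soda | reading
  4   | white | hamster | coffee | cooking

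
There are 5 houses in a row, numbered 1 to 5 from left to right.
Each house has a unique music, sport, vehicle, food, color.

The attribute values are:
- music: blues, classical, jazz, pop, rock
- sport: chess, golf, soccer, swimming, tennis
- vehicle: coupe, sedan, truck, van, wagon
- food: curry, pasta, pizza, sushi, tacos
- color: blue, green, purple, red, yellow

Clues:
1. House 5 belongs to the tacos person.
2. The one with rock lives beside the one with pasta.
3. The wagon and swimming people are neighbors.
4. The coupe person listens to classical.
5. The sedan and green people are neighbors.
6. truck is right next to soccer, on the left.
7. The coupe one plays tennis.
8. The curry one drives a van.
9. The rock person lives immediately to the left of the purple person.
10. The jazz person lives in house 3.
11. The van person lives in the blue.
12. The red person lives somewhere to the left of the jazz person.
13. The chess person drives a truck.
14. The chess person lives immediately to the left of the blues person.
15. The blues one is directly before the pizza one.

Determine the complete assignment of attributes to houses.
Solution:

House | Music | Sport | Vehicle | Food | Color
----------------------------------------------
  1   | rock | chess | truck | sushi | red
  2   | blues | soccer | sedan | pasta | purple
  3   | jazz | golf | wagon | pizza | green
  4   | pop | swimming | van | curry | blue
  5   | classical | tennis | coupe | tacos | yellow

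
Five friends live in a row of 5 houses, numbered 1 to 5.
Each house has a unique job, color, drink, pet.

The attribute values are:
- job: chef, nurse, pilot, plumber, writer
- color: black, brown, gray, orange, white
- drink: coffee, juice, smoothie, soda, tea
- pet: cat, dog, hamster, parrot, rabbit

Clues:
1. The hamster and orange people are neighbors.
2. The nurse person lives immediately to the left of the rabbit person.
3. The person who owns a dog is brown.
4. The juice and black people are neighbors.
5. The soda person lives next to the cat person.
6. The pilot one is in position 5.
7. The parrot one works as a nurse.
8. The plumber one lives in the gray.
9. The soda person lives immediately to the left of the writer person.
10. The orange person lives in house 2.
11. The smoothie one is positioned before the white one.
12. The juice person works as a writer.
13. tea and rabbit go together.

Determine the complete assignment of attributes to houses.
Solution:

House | Job | Color | Drink | Pet
---------------------------------
  1   | plumber | gray | soda | hamster
  2   | writer | orange | juice | cat
  3   | nurse | black | smoothie | parrot
  4   | chef | white | tea | rabbit
  5   | pilot | brown | coffee | dog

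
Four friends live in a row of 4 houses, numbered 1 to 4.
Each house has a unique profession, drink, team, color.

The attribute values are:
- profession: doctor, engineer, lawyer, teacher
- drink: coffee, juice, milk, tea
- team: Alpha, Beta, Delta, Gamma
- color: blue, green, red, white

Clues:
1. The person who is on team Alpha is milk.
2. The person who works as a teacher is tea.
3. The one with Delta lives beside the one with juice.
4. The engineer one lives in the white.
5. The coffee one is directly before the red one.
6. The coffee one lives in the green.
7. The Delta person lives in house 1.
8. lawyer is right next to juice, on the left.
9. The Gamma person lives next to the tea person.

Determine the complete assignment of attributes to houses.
Solution:

House | Profession | Drink | Team | Color
-----------------------------------------
  1   | lawyer | coffee | Delta | green
  2   | doctor | juice | Gamma | red
  3   | teacher | tea | Beta | blue
  4   | engineer | milk | Alpha | white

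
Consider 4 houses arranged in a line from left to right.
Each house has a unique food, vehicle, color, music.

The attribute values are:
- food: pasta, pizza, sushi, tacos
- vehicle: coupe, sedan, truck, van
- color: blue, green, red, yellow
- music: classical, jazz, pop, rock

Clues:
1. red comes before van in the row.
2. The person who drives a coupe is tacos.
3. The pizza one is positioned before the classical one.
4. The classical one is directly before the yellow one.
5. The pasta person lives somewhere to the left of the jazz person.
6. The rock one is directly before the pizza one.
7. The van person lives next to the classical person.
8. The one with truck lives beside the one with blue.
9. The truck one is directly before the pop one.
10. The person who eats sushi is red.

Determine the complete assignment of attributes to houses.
Solution:

House | Food | Vehicle | Color | Music
--------------------------------------
  1   | sushi | truck | red | rock
  2   | pizza | van | blue | pop
  3   | pasta | sedan | green | classical
  4   | tacos | coupe | yellow | jazz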